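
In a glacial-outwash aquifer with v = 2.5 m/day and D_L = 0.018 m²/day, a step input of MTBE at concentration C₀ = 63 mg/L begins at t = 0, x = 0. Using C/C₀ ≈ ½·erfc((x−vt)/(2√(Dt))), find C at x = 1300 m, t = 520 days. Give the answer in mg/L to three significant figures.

31.5 mg/L

For a continuous step input, C/C₀ ≈ ½·erfc((x−vt)/(2√(Dt))).
vt = 2.5 × 520 = 1300 m and 2√(Dt) = 2√(0.018 × 520) = 6.119 m.
Argument (x−vt)/(2√(Dt)) = (1300 − 1300)/6.119 = 0; ½·erfc(0) = 0.5000.
C = 63 × 0.5000 = 31.5 mg/L.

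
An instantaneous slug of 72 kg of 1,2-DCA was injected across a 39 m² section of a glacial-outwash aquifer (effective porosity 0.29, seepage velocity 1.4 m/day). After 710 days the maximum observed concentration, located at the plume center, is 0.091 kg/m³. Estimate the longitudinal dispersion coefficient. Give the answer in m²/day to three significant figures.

At the plume center C_max = M/(n_e·A·√(4πDt)), so D = M²/(4πt·(n_e·A·C_max)²).
n_e·A·C_max = 0.29 × 39 × 0.091 = 1.029 kg/m.
D = 72²/(4π × 710 × 1.029²) = 0.549 m²/day.

0.549 m²/day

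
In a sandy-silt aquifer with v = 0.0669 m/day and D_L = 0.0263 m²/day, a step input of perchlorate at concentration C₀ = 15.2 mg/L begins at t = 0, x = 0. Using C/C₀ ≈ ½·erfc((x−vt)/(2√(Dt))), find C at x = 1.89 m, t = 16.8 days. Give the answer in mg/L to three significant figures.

3.15 mg/L

For a continuous step input, C/C₀ ≈ ½·erfc((x−vt)/(2√(Dt))).
vt = 0.0669 × 16.8 = 1.12392 m and 2√(Dt) = 2√(0.0263 × 16.8) = 1.329 m.
Argument (x−vt)/(2√(Dt)) = (1.89 − 1.12392)/1.329 = 0.5764; ½·erfc(0.5764) = 0.2075.
C = 15.2 × 0.2075 = 3.15 mg/L.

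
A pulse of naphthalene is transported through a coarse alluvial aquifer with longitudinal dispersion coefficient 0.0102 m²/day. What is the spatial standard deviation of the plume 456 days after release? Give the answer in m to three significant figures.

3.05 m

Dispersive spreading gives a Gaussian with σ² = 2Dt; advection only shifts the center.
σ = √(2 × 0.0102 × 456) = 3.05 m.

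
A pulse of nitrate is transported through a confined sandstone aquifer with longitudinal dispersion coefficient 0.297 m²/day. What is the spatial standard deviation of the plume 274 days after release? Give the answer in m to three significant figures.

12.8 m

Dispersive spreading gives a Gaussian with σ² = 2Dt; advection only shifts the center.
σ = √(2 × 0.297 × 274) = 12.8 m.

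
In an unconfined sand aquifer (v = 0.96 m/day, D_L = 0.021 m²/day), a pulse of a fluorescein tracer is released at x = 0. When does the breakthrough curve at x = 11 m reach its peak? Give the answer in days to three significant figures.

11.4 days

For the 1D instantaneous-source solution, setting ∂C/∂t = 0 at fixed x gives v²t² + 2Dt − x² = 0, so t = (√(D² + v²x²) − D)/v².
√(D² + v²x²) = √(0.021² + 0.96² × 11²) = 10.56; v² = 0.9216.
t = (10.56 − 0.021)/0.9216 = 11.4 days (vs. the pure-advection estimate x/v = 11.5 d).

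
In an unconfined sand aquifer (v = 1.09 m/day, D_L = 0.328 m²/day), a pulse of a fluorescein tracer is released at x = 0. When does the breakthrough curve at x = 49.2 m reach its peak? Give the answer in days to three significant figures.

For the 1D instantaneous-source solution, setting ∂C/∂t = 0 at fixed x gives v²t² + 2Dt − x² = 0, so t = (√(D² + v²x²) − D)/v².
√(D² + v²x²) = √(0.328² + 1.09² × 49.2²) = 53.63; v² = 1.1881.
t = (53.63 − 0.328)/1.1881 = 44.9 days (vs. the pure-advection estimate x/v = 45.1 d).

44.9 days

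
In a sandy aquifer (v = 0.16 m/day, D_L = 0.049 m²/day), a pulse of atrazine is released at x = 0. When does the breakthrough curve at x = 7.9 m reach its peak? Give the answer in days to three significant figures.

For the 1D instantaneous-source solution, setting ∂C/∂t = 0 at fixed x gives v²t² + 2Dt − x² = 0, so t = (√(D² + v²x²) − D)/v².
√(D² + v²x²) = √(0.049² + 0.16² × 7.9²) = 1.265; v² = 0.0256.
t = (1.265 − 0.049)/0.0256 = 47.5 days (vs. the pure-advection estimate x/v = 49.4 d).

47.5 days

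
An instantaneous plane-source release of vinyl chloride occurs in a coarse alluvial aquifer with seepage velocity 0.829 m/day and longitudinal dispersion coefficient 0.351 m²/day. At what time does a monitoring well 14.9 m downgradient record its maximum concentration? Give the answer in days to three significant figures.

For the 1D instantaneous-source solution, setting ∂C/∂t = 0 at fixed x gives v²t² + 2Dt − x² = 0, so t = (√(D² + v²x²) − D)/v².
√(D² + v²x²) = √(0.351² + 0.829² × 14.9²) = 12.36; v² = 0.687241.
t = (12.36 − 0.351)/0.687241 = 17.5 days (vs. the pure-advection estimate x/v = 18.0 d).

17.5 days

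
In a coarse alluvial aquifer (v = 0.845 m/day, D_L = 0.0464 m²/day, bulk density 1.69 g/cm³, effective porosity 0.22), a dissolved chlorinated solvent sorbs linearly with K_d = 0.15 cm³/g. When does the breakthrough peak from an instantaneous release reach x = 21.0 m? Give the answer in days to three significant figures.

53.3 days

Retardation factor R = 1 + ρ_b·K_d/n = 1 + 1.69 × 0.15/0.22 = 2.152.
Sorption retards both mechanisms: v_R = v/R = 0.3927 m/day, D_R = D/R = 0.02156 m²/day.
Peak time from v_R²t² + 2D_R t − x² = 0: t = (√(D_R² + v_R²x²) − D_R)/v_R².
√(D_R² + v_R²x²) = √(0.02156² + 0.3927² × 21.0²) = 8.247; v_R² = 0.1542.
t = (8.247 − 0.02156)/0.1542 = 53.3 days.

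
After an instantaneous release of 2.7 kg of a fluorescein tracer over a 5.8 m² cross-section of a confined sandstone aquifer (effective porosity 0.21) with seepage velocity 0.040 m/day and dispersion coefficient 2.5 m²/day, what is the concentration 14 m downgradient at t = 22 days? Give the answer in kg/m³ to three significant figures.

For an instantaneous plane source, C(x,t) = M/(n_e·A·√(4πDt)) · exp(−(x−vt)²/(4Dt)), with n_e·A the pore (flow) area.
Plume center vt = 0.040 × 22 = 0.88 m, so the well at 14 m is 13.12 m downgradient of the peak.
√(4πDt) = 26.29 m, giving peak height M/(n_e·A·√(4πDt)) = 2.7/(0.21 × 5.8 × 26.29) = 0.08432 kg/m³.
(x−vt)²/(4Dt) = (13.12)²/(4 × 2.5 × 22) = 0.7824; exp(−0.7824) = 0.4573.
C = 0.08432 × 0.4573 = 0.0386 kg/m³.

0.0386 kg/m³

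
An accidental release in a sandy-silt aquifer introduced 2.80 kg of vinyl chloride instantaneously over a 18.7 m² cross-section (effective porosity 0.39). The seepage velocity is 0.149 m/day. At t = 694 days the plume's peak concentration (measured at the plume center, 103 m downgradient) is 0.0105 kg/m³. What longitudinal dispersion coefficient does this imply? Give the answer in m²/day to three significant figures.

At the plume center C_max = M/(n_e·A·√(4πDt)), so D = M²/(4πt·(n_e·A·C_max)²).
n_e·A·C_max = 0.39 × 18.7 × 0.0105 = 0.07658 kg/m.
D = 2.80²/(4π × 694 × 0.07658²) = 0.153 m²/day.

0.153 m²/day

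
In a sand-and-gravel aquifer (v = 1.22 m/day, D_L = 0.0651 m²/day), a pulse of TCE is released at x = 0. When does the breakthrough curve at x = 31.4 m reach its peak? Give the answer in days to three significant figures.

25.7 days

For the 1D instantaneous-source solution, setting ∂C/∂t = 0 at fixed x gives v²t² + 2Dt − x² = 0, so t = (√(D² + v²x²) − D)/v².
√(D² + v²x²) = √(0.0651² + 1.22² × 31.4²) = 38.31; v² = 1.4884.
t = (38.31 − 0.0651)/1.4884 = 25.7 days (vs. the pure-advection estimate x/v = 25.7 d).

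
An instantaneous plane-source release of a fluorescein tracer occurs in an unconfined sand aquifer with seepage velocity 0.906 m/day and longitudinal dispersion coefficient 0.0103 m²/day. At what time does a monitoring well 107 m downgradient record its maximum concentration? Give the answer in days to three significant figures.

For the 1D instantaneous-source solution, setting ∂C/∂t = 0 at fixed x gives v²t² + 2Dt − x² = 0, so t = (√(D² + v²x²) − D)/v².
√(D² + v²x²) = √(0.0103² + 0.906² × 107²) = 96.94; v² = 0.820836.
t = (96.94 − 0.0103)/0.820836 = 118 days (vs. the pure-advection estimate x/v = 118 d).

118 days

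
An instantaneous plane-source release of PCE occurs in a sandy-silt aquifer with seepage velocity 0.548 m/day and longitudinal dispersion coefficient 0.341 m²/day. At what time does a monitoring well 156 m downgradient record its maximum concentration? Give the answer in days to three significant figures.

For the 1D instantaneous-source solution, setting ∂C/∂t = 0 at fixed x gives v²t² + 2Dt − x² = 0, so t = (√(D² + v²x²) − D)/v².
√(D² + v²x²) = √(0.341² + 0.548² × 156²) = 85.49; v² = 0.300304.
t = (85.49 − 0.341)/0.300304 = 284 days (vs. the pure-advection estimate x/v = 285 d).

284 days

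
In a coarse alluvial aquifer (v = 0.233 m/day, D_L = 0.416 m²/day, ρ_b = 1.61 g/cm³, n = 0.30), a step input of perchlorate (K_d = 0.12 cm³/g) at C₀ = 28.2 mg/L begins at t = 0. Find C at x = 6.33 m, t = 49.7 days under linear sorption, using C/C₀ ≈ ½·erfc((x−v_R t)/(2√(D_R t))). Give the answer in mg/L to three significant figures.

15.7 mg/L

Retardation factor R = 1 + ρ_b·K_d/n = 1 + 1.61 × 0.12/0.30 = 1.644.
Sorption retards both mechanisms: v_R = v/R = 0.1417 m/day, D_R = D/R = 0.2530 m²/day.
v_R·t = 0.1417 × 49.7 = 7.04249 m; 2√(D_R t) = 7.092 m; argument = (6.33 − 7.04249)/7.092 = -0.1005.
C = C₀ × ½·erfc(-0.1005) = 28.2 × 0.5565 = 15.7 mg/L.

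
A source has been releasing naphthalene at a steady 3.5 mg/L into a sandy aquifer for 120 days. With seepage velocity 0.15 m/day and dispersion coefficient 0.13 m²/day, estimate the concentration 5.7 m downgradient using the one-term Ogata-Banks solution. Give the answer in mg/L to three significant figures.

3.45 mg/L

For a continuous step input, C/C₀ ≈ ½·erfc((x−vt)/(2√(Dt))).
vt = 0.15 × 120 = 18 m and 2√(Dt) = 2√(0.13 × 120) = 7.899 m.
Argument (x−vt)/(2√(Dt)) = (5.7 − 18)/7.899 = -1.557; ½·erfc(-1.557) = 0.9862.
C = 3.5 × 0.9862 = 3.45 mg/L.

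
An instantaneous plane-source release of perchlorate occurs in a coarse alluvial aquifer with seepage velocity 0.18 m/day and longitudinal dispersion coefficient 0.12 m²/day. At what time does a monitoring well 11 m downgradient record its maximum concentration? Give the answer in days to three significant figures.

57.5 days

For the 1D instantaneous-source solution, setting ∂C/∂t = 0 at fixed x gives v²t² + 2Dt − x² = 0, so t = (√(D² + v²x²) − D)/v².
√(D² + v²x²) = √(0.12² + 0.18² × 11²) = 1.984; v² = 0.0324.
t = (1.984 − 0.12)/0.0324 = 57.5 days (vs. the pure-advection estimate x/v = 61.1 d).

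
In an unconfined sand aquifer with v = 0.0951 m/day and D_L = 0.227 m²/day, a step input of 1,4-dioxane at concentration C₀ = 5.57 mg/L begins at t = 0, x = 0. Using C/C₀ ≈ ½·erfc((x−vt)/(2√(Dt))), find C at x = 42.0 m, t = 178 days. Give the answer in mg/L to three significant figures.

For a continuous step input, C/C₀ ≈ ½·erfc((x−vt)/(2√(Dt))).
vt = 0.0951 × 178 = 16.9278 m and 2√(Dt) = 2√(0.227 × 178) = 12.71 m.
Argument (x−vt)/(2√(Dt)) = (42.0 − 16.9278)/12.71 = 1.973; ½·erfc(1.973) = 0.002633.
C = 5.57 × 0.002633 = 0.0147 mg/L.

0.0147 mg/L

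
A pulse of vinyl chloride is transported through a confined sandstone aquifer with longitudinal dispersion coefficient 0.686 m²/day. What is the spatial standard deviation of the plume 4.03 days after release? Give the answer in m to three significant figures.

2.35 m

Dispersive spreading gives a Gaussian with σ² = 2Dt; advection only shifts the center.
σ = √(2 × 0.686 × 4.03) = 2.35 m.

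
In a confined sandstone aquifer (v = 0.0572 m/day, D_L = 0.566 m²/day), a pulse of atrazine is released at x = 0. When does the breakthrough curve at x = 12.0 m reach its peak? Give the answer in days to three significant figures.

98.9 days

For the 1D instantaneous-source solution, setting ∂C/∂t = 0 at fixed x gives v²t² + 2Dt − x² = 0, so t = (√(D² + v²x²) − D)/v².
√(D² + v²x²) = √(0.566² + 0.0572² × 12.0²) = 0.8897; v² = 0.00327184.
t = (0.8897 − 0.566)/0.00327184 = 98.9 days (vs. the pure-advection estimate x/v = 210 d).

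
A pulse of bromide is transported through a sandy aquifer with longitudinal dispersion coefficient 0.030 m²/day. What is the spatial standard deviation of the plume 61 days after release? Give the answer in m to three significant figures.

Dispersive spreading gives a Gaussian with σ² = 2Dt; advection only shifts the center.
σ = √(2 × 0.030 × 61) = 1.91 m.

1.91 m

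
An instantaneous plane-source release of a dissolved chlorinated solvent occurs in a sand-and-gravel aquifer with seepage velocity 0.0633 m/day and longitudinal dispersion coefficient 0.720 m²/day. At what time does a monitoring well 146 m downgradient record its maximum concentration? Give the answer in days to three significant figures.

For the 1D instantaneous-source solution, setting ∂C/∂t = 0 at fixed x gives v²t² + 2Dt − x² = 0, so t = (√(D² + v²x²) − D)/v².
√(D² + v²x²) = √(0.720² + 0.0633² × 146²) = 9.270; v² = 0.00400689.
t = (9.270 − 0.720)/0.00400689 = 2130 days (vs. the pure-advection estimate x/v = 2310 d).

2130 days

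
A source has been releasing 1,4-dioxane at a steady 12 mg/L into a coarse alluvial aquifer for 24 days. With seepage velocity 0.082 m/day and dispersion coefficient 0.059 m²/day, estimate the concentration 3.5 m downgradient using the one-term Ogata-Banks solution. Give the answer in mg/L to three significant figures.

For a continuous step input, C/C₀ ≈ ½·erfc((x−vt)/(2√(Dt))).
vt = 0.082 × 24 = 1.968 m and 2√(Dt) = 2√(0.059 × 24) = 2.380 m.
Argument (x−vt)/(2√(Dt)) = (3.5 − 1.968)/2.380 = 0.6437; ½·erfc(0.6437) = 0.1813.
C = 12 × 0.1813 = 2.18 mg/L.

2.18 mg/L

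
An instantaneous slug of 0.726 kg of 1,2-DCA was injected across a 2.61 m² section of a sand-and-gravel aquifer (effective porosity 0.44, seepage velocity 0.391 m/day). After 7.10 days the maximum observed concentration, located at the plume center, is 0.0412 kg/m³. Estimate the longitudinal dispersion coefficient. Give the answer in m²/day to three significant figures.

At the plume center C_max = M/(n_e·A·√(4πDt)), so D = M²/(4πt·(n_e·A·C_max)²).
n_e·A·C_max = 0.44 × 2.61 × 0.0412 = 0.04731 kg/m.
D = 0.726²/(4π × 7.10 × 0.04731²) = 2.64 m²/day.

2.64 m²/day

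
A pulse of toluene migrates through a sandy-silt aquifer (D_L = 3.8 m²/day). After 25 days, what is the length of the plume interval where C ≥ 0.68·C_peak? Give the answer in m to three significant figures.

The plume is Gaussian with σ = √(2Dt) = √(2 × 3.8 × 25) = 13.78 m.
C/C_peak = exp(−Δx²/(2σ²)) = 0.68 ⇒ Δx = σ·√(−2 ln 0.68) = 13.78 × 0.8783 = 12.10 m.
Width = 2Δx = 24.2 m.

24.2 m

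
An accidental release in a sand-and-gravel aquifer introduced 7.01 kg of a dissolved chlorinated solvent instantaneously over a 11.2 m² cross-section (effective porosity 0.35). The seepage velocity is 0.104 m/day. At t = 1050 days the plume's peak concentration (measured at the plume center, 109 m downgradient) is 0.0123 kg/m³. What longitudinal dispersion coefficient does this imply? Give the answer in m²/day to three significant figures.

At the plume center C_max = M/(n_e·A·√(4πDt)), so D = M²/(4πt·(n_e·A·C_max)²).
n_e·A·C_max = 0.35 × 11.2 × 0.0123 = 0.04822 kg/m.
D = 7.01²/(4π × 1050 × 0.04822²) = 1.60 m²/day.

1.60 m²/day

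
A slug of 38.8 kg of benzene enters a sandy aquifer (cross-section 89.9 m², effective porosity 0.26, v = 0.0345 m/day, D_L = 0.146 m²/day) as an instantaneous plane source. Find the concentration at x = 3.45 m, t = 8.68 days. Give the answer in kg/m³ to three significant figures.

For an instantaneous plane source, C(x,t) = M/(n_e·A·√(4πDt)) · exp(−(x−vt)²/(4Dt)), with n_e·A the pore (flow) area.
Plume center vt = 0.0345 × 8.68 = 0.29946 m, so the well at 3.45 m is 3.15054 m downgradient of the peak.
√(4πDt) = 3.991 m, giving peak height M/(n_e·A·√(4πDt)) = 38.8/(0.26 × 89.9 × 3.991) = 0.4159 kg/m³.
(x−vt)²/(4Dt) = (3.15054)²/(4 × 0.146 × 8.68) = 1.958; exp(−1.958) = 0.1411.
C = 0.4159 × 0.1411 = 0.0587 kg/m³.

0.0587 kg/m³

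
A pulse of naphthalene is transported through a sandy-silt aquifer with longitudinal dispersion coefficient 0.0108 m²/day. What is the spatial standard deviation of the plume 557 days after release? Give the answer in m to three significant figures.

3.47 m

Dispersive spreading gives a Gaussian with σ² = 2Dt; advection only shifts the center.
σ = √(2 × 0.0108 × 557) = 3.47 m.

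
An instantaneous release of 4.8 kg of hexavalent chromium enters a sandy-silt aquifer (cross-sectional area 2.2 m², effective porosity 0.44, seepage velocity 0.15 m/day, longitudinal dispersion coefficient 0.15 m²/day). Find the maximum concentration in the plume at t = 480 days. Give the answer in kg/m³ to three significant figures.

0.165 kg/m³

The peak of an instantaneous 1D plume sits at x = vt; there the Gaussian factor is 1 and C_max = M/(n_e·A·√(4πDt)), where n_e·A is the pore area the mass is dissolved in.
√(4πDt) = √(4π × 0.15 × 480) = 30.08 m, so C_max = 4.8/(0.44 × 2.2 × 30.08) = 0.165 kg/m³.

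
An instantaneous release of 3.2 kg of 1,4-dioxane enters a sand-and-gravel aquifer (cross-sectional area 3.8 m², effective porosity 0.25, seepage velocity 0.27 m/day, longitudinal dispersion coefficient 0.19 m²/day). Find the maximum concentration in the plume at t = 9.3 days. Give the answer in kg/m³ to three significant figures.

0.715 kg/m³

The peak of an instantaneous 1D plume sits at x = vt; there the Gaussian factor is 1 and C_max = M/(n_e·A·√(4πDt)), where n_e·A is the pore area the mass is dissolved in.
√(4πDt) = √(4π × 0.19 × 9.3) = 4.712 m, so C_max = 3.2/(0.25 × 3.8 × 4.712) = 0.715 kg/m³.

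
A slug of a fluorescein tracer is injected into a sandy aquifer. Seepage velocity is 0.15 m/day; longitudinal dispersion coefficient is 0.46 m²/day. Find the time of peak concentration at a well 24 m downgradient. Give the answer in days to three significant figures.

141 days

For the 1D instantaneous-source solution, setting ∂C/∂t = 0 at fixed x gives v²t² + 2Dt − x² = 0, so t = (√(D² + v²x²) − D)/v².
√(D² + v²x²) = √(0.46² + 0.15² × 24²) = 3.629; v² = 0.0225.
t = (3.629 − 0.46)/0.0225 = 141 days (vs. the pure-advection estimate x/v = 160 d).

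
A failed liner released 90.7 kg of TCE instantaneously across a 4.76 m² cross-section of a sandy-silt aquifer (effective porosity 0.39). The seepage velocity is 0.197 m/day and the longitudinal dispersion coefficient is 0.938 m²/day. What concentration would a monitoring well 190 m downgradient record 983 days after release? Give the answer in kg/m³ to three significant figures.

For an instantaneous plane source, C(x,t) = M/(n_e·A·√(4πDt)) · exp(−(x−vt)²/(4Dt)), with n_e·A the pore (flow) area.
Plume center vt = 0.197 × 983 = 193.651 m, so the well at 190 m is 3.651 m upgradient of the peak.
√(4πDt) = 107.6 m, giving peak height M/(n_e·A·√(4πDt)) = 90.7/(0.39 × 4.76 × 107.6) = 0.4541 kg/m³.
(x−vt)²/(4Dt) = (-3.651)²/(4 × 0.938 × 983) = 0.003614; exp(−0.003614) = 0.9964.
C = 0.4541 × 0.9964 = 0.452 kg/m³.

0.452 kg/m³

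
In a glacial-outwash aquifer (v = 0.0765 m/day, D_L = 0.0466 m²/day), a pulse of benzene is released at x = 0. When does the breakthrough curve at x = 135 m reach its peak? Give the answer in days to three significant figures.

1760 days

For the 1D instantaneous-source solution, setting ∂C/∂t = 0 at fixed x gives v²t² + 2Dt − x² = 0, so t = (√(D² + v²x²) − D)/v².
√(D² + v²x²) = √(0.0466² + 0.0765² × 135²) = 10.33; v² = 0.00585225.
t = (10.33 − 0.0466)/0.00585225 = 1760 days (vs. the pure-advection estimate x/v = 1760 d).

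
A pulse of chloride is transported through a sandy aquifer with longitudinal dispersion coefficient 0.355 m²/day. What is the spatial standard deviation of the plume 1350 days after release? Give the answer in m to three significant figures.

31.0 m

Dispersive spreading gives a Gaussian with σ² = 2Dt; advection only shifts the center.
σ = √(2 × 0.355 × 1350) = 31.0 m.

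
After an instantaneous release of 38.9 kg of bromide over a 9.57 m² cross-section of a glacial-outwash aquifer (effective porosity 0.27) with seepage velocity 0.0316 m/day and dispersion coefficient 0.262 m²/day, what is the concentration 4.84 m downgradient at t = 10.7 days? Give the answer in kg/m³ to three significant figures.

0.416 kg/m³

For an instantaneous plane source, C(x,t) = M/(n_e·A·√(4πDt)) · exp(−(x−vt)²/(4Dt)), with n_e·A the pore (flow) area.
Plume center vt = 0.0316 × 10.7 = 0.33812 m, so the well at 4.84 m is 4.50188 m downgradient of the peak.
√(4πDt) = 5.935 m, giving peak height M/(n_e·A·√(4πDt)) = 38.9/(0.27 × 9.57 × 5.935) = 2.537 kg/m³.
(x−vt)²/(4Dt) = (4.50188)²/(4 × 0.262 × 10.7) = 1.807; exp(−1.807) = 0.1641.
C = 2.537 × 0.1641 = 0.416 kg/m³.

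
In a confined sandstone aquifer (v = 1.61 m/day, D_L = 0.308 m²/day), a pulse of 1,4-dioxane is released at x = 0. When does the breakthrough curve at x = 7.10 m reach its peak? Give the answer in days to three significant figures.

4.29 days

For the 1D instantaneous-source solution, setting ∂C/∂t = 0 at fixed x gives v²t² + 2Dt − x² = 0, so t = (√(D² + v²x²) − D)/v².
√(D² + v²x²) = √(0.308² + 1.61² × 7.10²) = 11.44; v² = 2.5921.
t = (11.44 − 0.308)/2.5921 = 4.29 days (vs. the pure-advection estimate x/v = 4.41 d).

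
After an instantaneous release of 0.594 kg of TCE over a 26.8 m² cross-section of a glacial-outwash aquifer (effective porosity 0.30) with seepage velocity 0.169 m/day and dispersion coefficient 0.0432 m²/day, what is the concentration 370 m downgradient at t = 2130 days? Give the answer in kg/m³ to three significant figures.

0.00165 kg/m³

For an instantaneous plane source, C(x,t) = M/(n_e·A·√(4πDt)) · exp(−(x−vt)²/(4Dt)), with n_e·A the pore (flow) area.
Plume center vt = 0.169 × 2130 = 359.97 m, so the well at 370 m is 10.03 m downgradient of the peak.
√(4πDt) = 34.00 m, giving peak height M/(n_e·A·√(4πDt)) = 0.594/(0.30 × 26.8 × 34.00) = 0.002173 kg/m³.
(x−vt)²/(4Dt) = (10.03)²/(4 × 0.0432 × 2130) = 0.2733; exp(−0.2733) = 0.7609.
C = 0.002173 × 0.7609 = 0.00165 kg/m³.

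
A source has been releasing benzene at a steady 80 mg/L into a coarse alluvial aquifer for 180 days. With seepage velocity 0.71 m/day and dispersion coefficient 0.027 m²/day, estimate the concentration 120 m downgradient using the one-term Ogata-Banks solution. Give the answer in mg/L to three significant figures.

79.5 mg/L

For a continuous step input, C/C₀ ≈ ½·erfc((x−vt)/(2√(Dt))).
vt = 0.71 × 180 = 127.8 m and 2√(Dt) = 2√(0.027 × 180) = 4.409 m.
Argument (x−vt)/(2√(Dt)) = (120 − 127.8)/4.409 = -1.769; ½·erfc(-1.769) = 0.9938.
C = 80 × 0.9938 = 79.5 mg/L.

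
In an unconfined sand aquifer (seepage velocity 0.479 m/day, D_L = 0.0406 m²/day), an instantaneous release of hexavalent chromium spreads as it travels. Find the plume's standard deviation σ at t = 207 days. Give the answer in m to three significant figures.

Dispersive spreading gives a Gaussian with σ² = 2Dt; advection only shifts the center.
σ = √(2 × 0.0406 × 207) = 4.10 m.

4.10 m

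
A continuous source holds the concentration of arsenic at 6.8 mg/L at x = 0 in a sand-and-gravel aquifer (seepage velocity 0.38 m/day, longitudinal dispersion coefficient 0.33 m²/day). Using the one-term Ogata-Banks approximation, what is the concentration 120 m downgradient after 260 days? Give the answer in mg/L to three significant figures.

For a continuous step input, C/C₀ ≈ ½·erfc((x−vt)/(2√(Dt))).
vt = 0.38 × 260 = 98.8 m and 2√(Dt) = 2√(0.33 × 260) = 18.53 m.
Argument (x−vt)/(2√(Dt)) = (120 − 98.8)/18.53 = 1.144; ½·erfc(1.144) = 0.05285.
C = 6.8 × 0.05285 = 0.359 mg/L.

0.359 mg/L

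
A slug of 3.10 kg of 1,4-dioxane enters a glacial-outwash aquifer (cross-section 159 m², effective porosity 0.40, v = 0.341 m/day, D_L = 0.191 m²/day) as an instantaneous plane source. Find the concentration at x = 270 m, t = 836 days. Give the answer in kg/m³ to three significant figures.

For an instantaneous plane source, C(x,t) = M/(n_e·A·√(4πDt)) · exp(−(x−vt)²/(4Dt)), with n_e·A the pore (flow) area.
Plume center vt = 0.341 × 836 = 285.076 m, so the well at 270 m is 15.076 m upgradient of the peak.
√(4πDt) = 44.79 m, giving peak height M/(n_e·A·√(4πDt)) = 3.10/(0.40 × 159 × 44.79) = 0.001088 kg/m³.
(x−vt)²/(4Dt) = (-15.076)²/(4 × 0.191 × 836) = 0.3559; exp(−0.3559) = 0.7005.
C = 0.001088 × 0.7005 = 0.000762 kg/m³.

0.000762 kg/m³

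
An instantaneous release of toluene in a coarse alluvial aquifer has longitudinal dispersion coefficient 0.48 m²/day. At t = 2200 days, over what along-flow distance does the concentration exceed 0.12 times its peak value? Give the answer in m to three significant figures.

189 m

The plume is Gaussian with σ = √(2Dt) = √(2 × 0.48 × 2200) = 45.96 m.
C/C_peak = exp(−Δx²/(2σ²)) = 0.12 ⇒ Δx = σ·√(−2 ln 0.12) = 45.96 × 2.059 = 94.63 m.
Width = 2Δx = 189 m.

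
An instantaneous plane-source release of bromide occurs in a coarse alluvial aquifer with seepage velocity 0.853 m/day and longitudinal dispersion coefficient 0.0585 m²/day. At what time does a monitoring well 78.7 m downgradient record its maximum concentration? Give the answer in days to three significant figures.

92.2 days

For the 1D instantaneous-source solution, setting ∂C/∂t = 0 at fixed x gives v²t² + 2Dt − x² = 0, so t = (√(D² + v²x²) − D)/v².
√(D² + v²x²) = √(0.0585² + 0.853² × 78.7²) = 67.13; v² = 0.727609.
t = (67.13 − 0.0585)/0.727609 = 92.2 days (vs. the pure-advection estimate x/v = 92.3 d).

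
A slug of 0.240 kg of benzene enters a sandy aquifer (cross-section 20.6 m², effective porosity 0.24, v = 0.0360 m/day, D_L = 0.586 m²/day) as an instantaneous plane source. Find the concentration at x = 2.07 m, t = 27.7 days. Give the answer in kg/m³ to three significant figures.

For an instantaneous plane source, C(x,t) = M/(n_e·A·√(4πDt)) · exp(−(x−vt)²/(4Dt)), with n_e·A the pore (flow) area.
Plume center vt = 0.0360 × 27.7 = 0.9972 m, so the well at 2.07 m is 1.0728 m downgradient of the peak.
√(4πDt) = 14.28 m, giving peak height M/(n_e·A·√(4πDt)) = 0.240/(0.24 × 20.6 × 14.28) = 0.003399 kg/m³.
(x−vt)²/(4Dt) = (1.0728)²/(4 × 0.586 × 27.7) = 0.01773; exp(−0.01773) = 0.9824.
C = 0.003399 × 0.9824 = 0.00334 kg/m³.

0.00334 kg/m³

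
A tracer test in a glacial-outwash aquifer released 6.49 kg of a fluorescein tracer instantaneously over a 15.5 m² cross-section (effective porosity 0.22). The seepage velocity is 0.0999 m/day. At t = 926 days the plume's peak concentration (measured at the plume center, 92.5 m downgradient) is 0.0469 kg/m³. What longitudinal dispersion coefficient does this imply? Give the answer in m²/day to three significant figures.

At the plume center C_max = M/(n_e·A·√(4πDt)), so D = M²/(4πt·(n_e·A·C_max)²).
n_e·A·C_max = 0.22 × 15.5 × 0.0469 = 0.1599 kg/m.
D = 6.49²/(4π × 926 × 0.1599²) = 0.142 m²/day.

0.142 m²/day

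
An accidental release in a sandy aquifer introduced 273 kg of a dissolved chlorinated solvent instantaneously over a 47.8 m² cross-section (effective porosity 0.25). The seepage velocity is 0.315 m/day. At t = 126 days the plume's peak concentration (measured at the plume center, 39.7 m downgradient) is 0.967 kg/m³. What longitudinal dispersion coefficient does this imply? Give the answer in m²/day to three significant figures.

0.352 m²/day

At the plume center C_max = M/(n_e·A·√(4πDt)), so D = M²/(4πt·(n_e·A·C_max)²).
n_e·A·C_max = 0.25 × 47.8 × 0.967 = 11.56 kg/m.
D = 273²/(4π × 126 × 11.56²) = 0.352 m²/day.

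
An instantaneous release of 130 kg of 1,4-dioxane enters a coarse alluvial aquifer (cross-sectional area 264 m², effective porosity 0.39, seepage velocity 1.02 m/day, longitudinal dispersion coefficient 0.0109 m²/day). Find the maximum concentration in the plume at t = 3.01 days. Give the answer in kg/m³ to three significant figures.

1.97 kg/m³

The peak of an instantaneous 1D plume sits at x = vt; there the Gaussian factor is 1 and C_max = M/(n_e·A·√(4πDt)), where n_e·A is the pore area the mass is dissolved in.
√(4πDt) = √(4π × 0.0109 × 3.01) = 0.6421 m, so C_max = 130/(0.39 × 264 × 0.6421) = 1.97 kg/m³.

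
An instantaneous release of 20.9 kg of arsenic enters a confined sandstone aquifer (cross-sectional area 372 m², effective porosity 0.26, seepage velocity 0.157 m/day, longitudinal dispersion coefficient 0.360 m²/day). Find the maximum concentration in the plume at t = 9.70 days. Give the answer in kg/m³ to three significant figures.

The peak of an instantaneous 1D plume sits at x = vt; there the Gaussian factor is 1 and C_max = M/(n_e·A·√(4πDt)), where n_e·A is the pore area the mass is dissolved in.
√(4πDt) = √(4π × 0.360 × 9.70) = 6.624 m, so C_max = 20.9/(0.26 × 372 × 6.624) = 0.0326 kg/m³.

0.0326 kg/m³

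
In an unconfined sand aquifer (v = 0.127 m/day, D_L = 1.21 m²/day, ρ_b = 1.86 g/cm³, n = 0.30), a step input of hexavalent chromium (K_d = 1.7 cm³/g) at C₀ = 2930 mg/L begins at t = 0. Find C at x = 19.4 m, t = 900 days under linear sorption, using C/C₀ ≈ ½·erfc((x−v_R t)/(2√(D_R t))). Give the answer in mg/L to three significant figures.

Retardation factor R = 1 + ρ_b·K_d/n = 1 + 1.86 × 1.7/0.30 = 11.54.
Sorption retards both mechanisms: v_R = v/R = 0.01101 m/day, D_R = D/R = 0.1049 m²/day.
v_R·t = 0.01101 × 900 = 9.909 m; 2√(D_R t) = 19.43 m; argument = (19.4 − 9.909)/19.43 = 0.4885.
C = C₀ × ½·erfc(0.4885) = 2930 × 0.2448 = 717 mg/L.

717 mg/L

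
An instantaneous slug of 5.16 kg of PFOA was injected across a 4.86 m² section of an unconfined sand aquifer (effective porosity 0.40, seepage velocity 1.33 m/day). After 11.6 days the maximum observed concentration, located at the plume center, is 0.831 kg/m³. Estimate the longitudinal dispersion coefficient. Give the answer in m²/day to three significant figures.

At the plume center C_max = M/(n_e·A·√(4πDt)), so D = M²/(4πt·(n_e·A·C_max)²).
n_e·A·C_max = 0.40 × 4.86 × 0.831 = 1.615 kg/m.
D = 5.16²/(4π × 11.6 × 1.615²) = 0.0700 m²/day.

0.0700 m²/day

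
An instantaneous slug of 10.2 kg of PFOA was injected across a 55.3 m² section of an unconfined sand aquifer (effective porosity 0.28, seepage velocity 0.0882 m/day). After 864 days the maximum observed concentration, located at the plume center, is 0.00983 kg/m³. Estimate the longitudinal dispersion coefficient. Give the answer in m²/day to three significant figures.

0.414 m²/day

At the plume center C_max = M/(n_e·A·√(4πDt)), so D = M²/(4πt·(n_e·A·C_max)²).
n_e·A·C_max = 0.28 × 55.3 × 0.00983 = 0.1522 kg/m.
D = 10.2²/(4π × 864 × 0.1522²) = 0.414 m²/day.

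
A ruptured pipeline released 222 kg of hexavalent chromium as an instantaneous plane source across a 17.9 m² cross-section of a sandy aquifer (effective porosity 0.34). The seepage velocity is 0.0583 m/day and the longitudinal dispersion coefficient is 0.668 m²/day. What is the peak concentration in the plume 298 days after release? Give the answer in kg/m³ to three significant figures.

The peak of an instantaneous 1D plume sits at x = vt; there the Gaussian factor is 1 and C_max = M/(n_e·A·√(4πDt)), where n_e·A is the pore area the mass is dissolved in.
√(4πDt) = √(4π × 0.668 × 298) = 50.02 m, so C_max = 222/(0.34 × 17.9 × 50.02) = 0.729 kg/m³.

0.729 kg/m³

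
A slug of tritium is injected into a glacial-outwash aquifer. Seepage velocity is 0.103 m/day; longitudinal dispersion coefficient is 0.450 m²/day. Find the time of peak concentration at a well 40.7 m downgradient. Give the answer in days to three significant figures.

355 days

For the 1D instantaneous-source solution, setting ∂C/∂t = 0 at fixed x gives v²t² + 2Dt − x² = 0, so t = (√(D² + v²x²) − D)/v².
√(D² + v²x²) = √(0.450² + 0.103² × 40.7²) = 4.216; v² = 0.010609.
t = (4.216 − 0.450)/0.010609 = 355 days (vs. the pure-advection estimate x/v = 395 d).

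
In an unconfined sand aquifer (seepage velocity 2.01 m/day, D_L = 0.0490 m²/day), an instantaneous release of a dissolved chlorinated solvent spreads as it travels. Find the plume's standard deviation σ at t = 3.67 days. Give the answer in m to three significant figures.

Dispersive spreading gives a Gaussian with σ² = 2Dt; advection only shifts the center.
σ = √(2 × 0.0490 × 3.67) = 0.600 m.

0.600 m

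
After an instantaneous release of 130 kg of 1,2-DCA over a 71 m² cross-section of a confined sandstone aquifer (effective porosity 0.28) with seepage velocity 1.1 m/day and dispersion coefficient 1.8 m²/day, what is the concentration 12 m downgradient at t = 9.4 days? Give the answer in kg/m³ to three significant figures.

For an instantaneous plane source, C(x,t) = M/(n_e·A·√(4πDt)) · exp(−(x−vt)²/(4Dt)), with n_e·A the pore (flow) area.
Plume center vt = 1.1 × 9.4 = 10.34 m, so the well at 12 m is 1.66 m downgradient of the peak.
√(4πDt) = 14.58 m, giving peak height M/(n_e·A·√(4πDt)) = 130/(0.28 × 71 × 14.58) = 0.4485 kg/m³.
(x−vt)²/(4Dt) = (1.66)²/(4 × 1.8 × 9.4) = 0.04072; exp(−0.04072) = 0.9601.
C = 0.4485 × 0.9601 = 0.431 kg/m³.

0.431 kg/m³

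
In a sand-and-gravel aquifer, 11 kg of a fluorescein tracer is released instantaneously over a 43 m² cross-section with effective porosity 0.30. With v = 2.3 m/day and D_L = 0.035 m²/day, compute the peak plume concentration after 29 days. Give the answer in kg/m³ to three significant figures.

0.239 kg/m³

The peak of an instantaneous 1D plume sits at x = vt; there the Gaussian factor is 1 and C_max = M/(n_e·A·√(4πDt)), where n_e·A is the pore area the mass is dissolved in.
√(4πDt) = √(4π × 0.035 × 29) = 3.571 m, so C_max = 11/(0.30 × 43 × 3.571) = 0.239 kg/m³.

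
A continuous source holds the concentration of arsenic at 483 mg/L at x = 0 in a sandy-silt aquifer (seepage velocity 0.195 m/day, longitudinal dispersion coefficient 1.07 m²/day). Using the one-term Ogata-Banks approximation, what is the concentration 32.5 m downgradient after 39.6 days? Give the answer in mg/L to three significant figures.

1.72 mg/L

For a continuous step input, C/C₀ ≈ ½·erfc((x−vt)/(2√(Dt))).
vt = 0.195 × 39.6 = 7.722 m and 2√(Dt) = 2√(1.07 × 39.6) = 13.02 m.
Argument (x−vt)/(2√(Dt)) = (32.5 − 7.722)/13.02 = 1.903; ½·erfc(1.903) = 0.003559.
C = 483 × 0.003559 = 1.72 mg/L.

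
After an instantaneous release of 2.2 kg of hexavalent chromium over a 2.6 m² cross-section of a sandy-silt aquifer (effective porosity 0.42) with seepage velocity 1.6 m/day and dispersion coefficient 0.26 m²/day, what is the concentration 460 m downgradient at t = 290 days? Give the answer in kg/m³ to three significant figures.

For an instantaneous plane source, C(x,t) = M/(n_e·A·√(4πDt)) · exp(−(x−vt)²/(4Dt)), with n_e·A the pore (flow) area.
Plume center vt = 1.6 × 290 = 464 m, so the well at 460 m is 4 m upgradient of the peak.
√(4πDt) = 30.78 m, giving peak height M/(n_e·A·√(4πDt)) = 2.2/(0.42 × 2.6 × 30.78) = 0.06545 kg/m³.
(x−vt)²/(4Dt) = (-4)²/(4 × 0.26 × 290) = 0.05305; exp(−0.05305) = 0.9483.
C = 0.06545 × 0.9483 = 0.0621 kg/m³.

0.0621 kg/m³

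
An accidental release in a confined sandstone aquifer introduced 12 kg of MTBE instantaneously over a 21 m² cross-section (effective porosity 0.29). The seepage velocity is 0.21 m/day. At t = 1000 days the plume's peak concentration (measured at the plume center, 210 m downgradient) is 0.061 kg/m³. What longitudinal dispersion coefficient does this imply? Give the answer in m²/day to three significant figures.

0.0830 m²/day

At the plume center C_max = M/(n_e·A·√(4πDt)), so D = M²/(4πt·(n_e·A·C_max)²).
n_e·A·C_max = 0.29 × 21 × 0.061 = 0.3715 kg/m.
D = 12²/(4π × 1000 × 0.3715²) = 0.0830 m²/day.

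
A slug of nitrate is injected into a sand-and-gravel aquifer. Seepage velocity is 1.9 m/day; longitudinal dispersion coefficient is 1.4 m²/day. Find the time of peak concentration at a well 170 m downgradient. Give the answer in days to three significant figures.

For the 1D instantaneous-source solution, setting ∂C/∂t = 0 at fixed x gives v²t² + 2Dt − x² = 0, so t = (√(D² + v²x²) − D)/v².
√(D² + v²x²) = √(1.4² + 1.9² × 170²) = 323.0; v² = 3.61.
t = (323.0 − 1.4)/3.61 = 89.1 days (vs. the pure-advection estimate x/v = 89.5 d).

89.1 days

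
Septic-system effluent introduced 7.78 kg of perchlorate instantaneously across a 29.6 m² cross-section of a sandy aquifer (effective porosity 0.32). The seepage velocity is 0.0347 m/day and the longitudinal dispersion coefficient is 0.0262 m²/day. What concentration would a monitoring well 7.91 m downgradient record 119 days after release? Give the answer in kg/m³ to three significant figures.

For an instantaneous plane source, C(x,t) = M/(n_e·A·√(4πDt)) · exp(−(x−vt)²/(4Dt)), with n_e·A the pore (flow) area.
Plume center vt = 0.0347 × 119 = 4.1293 m, so the well at 7.91 m is 3.7807 m downgradient of the peak.
√(4πDt) = 6.259 m, giving peak height M/(n_e·A·√(4πDt)) = 7.78/(0.32 × 29.6 × 6.259) = 0.1312 kg/m³.
(x−vt)²/(4Dt) = (3.7807)²/(4 × 0.0262 × 119) = 1.146; exp(−1.146) = 0.3179.
C = 0.1312 × 0.3179 = 0.0417 kg/m³.

0.0417 kg/m³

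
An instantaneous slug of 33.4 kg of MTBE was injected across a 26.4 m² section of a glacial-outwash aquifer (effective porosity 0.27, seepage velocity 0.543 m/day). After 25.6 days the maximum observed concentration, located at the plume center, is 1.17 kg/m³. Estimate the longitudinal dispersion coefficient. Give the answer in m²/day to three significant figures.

0.0499 m²/day

At the plume center C_max = M/(n_e·A·√(4πDt)), so D = M²/(4πt·(n_e·A·C_max)²).
n_e·A·C_max = 0.27 × 26.4 × 1.17 = 8.340 kg/m.
D = 33.4²/(4π × 25.6 × 8.340²) = 0.0499 m²/day.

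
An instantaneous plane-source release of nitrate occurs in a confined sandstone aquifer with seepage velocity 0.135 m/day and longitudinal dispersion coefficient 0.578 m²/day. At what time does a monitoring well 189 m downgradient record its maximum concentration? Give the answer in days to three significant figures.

1370 days

For the 1D instantaneous-source solution, setting ∂C/∂t = 0 at fixed x gives v²t² + 2Dt − x² = 0, so t = (√(D² + v²x²) − D)/v².
√(D² + v²x²) = √(0.578² + 0.135² × 189²) = 25.52; v² = 0.018225.
t = (25.52 − 0.578)/0.018225 = 1370 days (vs. the pure-advection estimate x/v = 1400 d).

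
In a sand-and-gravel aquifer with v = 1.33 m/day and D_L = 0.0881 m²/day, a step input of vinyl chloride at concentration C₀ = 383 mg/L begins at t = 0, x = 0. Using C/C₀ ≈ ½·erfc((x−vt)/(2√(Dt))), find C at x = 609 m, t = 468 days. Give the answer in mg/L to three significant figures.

356 mg/L

For a continuous step input, C/C₀ ≈ ½·erfc((x−vt)/(2√(Dt))).
vt = 1.33 × 468 = 622.44 m and 2√(Dt) = 2√(0.0881 × 468) = 12.84 m.
Argument (x−vt)/(2√(Dt)) = (609 − 622.44)/12.84 = -1.047; ½·erfc(-1.047) = 0.9307.
C = 383 × 0.9307 = 356 mg/L.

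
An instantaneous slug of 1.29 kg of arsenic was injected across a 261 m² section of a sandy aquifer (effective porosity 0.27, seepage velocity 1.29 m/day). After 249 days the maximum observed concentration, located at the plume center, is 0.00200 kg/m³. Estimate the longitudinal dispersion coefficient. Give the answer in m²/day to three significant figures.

0.0268 m²/day

At the plume center C_max = M/(n_e·A·√(4πDt)), so D = M²/(4πt·(n_e·A·C_max)²).
n_e·A·C_max = 0.27 × 261 × 0.00200 = 0.1409 kg/m.
D = 1.29²/(4π × 249 × 0.1409²) = 0.0268 m²/day.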